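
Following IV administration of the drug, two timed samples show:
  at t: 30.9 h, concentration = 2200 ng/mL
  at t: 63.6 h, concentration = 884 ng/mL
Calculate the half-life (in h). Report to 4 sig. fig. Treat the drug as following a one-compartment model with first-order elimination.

k = ln(C₁/C₂) / (t₂ − t₁) = ln(2200/884) / (63.6 − 30.9)
  = 0.9118 / 32.70 = 0.02788 h⁻¹
t½ = ln2 / k = 0.693147 / 0.02788 = 24.86 h

24.86 h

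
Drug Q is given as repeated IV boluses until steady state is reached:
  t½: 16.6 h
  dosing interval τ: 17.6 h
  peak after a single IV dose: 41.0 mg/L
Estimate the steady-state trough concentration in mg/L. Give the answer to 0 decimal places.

38 mg/L

k = ln2 / t½ = 0.693147 / 16.6 = 0.04176 h⁻¹
e^(−kτ) = e^(−0.04176 × 17.6) = 0.4795
Accumulation ratio R = 1 / (1 − e^(−kτ)) = 1 / (1 − 0.4795) = 1.921
Steady-state trough = C₀ × R × e^(−kτ) = 41.0 × 1.921 × 0.4795 = 37.77 mg/L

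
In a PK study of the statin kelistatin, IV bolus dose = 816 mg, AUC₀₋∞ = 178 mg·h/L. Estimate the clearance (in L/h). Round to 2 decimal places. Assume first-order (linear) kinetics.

4.58 L/h

CL = Dose / AUC = 816 / 178 = 4.584 L/h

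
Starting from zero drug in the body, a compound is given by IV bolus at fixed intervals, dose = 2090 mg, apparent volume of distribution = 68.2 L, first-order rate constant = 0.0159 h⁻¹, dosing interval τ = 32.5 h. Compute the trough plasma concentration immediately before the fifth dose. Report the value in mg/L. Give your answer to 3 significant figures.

39.6 mg/L

C₀ per dose = Dose / Vd = 2090 / 68.2 = 30.65 mg/L
Fraction remaining after one interval: r = e^(−kτ) = e^(−0.01590 × 32.5) = 0.5965
Before dose 5, 4 doses have been given (aged 1τ, 2τ, 3τ, 4τ).
C_trough = C₀ × (r + r² + … + r^4) = C₀ × r(1−r^4)/(1−r)
        = 30.65 × 0.5965 × (1 − 0.1266) / (1 − 0.5965) = 39.57 mg/L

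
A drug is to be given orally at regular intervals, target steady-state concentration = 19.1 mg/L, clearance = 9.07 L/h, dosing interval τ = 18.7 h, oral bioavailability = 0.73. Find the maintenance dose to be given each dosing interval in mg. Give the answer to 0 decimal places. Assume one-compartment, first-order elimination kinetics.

4438 mg

At steady state, F × (Dose/τ) = Css × CL.
Dose = Css × CL × τ / F = 19.1 × 9.070 × 18.7 / 0.73 = 4438 mg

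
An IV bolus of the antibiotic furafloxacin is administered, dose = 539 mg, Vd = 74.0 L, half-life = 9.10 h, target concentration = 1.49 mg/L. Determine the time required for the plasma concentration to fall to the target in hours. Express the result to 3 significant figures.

C₀ = Dose / Vd = 539.0 / 74.0 = 7.284 mg/L
k = ln2 / t½ = 0.693147 / 9.10 = 0.07617 h⁻¹
t = ln(C₀ / C) / k = ln(7.284 / 1.49) / 0.07617
  = ln(4.889) / 0.07617 = 1.587 / 0.07617 = 20.83 h

20.8 h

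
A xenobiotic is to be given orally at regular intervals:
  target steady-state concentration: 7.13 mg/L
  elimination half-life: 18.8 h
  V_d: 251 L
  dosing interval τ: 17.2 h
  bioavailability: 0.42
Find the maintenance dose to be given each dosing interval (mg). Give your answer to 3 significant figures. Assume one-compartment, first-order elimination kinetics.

k = ln2 / t½ = 0.693147 / 18.8 = 0.03687 h⁻¹
CL = k × Vd = 0.03687 × 251 = 9.254 L/h
At steady state, F × (Dose/τ) = Css × CL.
Dose = Css × CL × τ / F = 7.13 × 9.254 × 17.2 / 0.42 = 2702 mg

2700 mg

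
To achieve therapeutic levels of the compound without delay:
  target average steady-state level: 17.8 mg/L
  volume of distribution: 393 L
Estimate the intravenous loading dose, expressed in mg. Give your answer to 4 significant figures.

LD = Css × Vd = 17.8 × 393 = 6995 mg

6995 mg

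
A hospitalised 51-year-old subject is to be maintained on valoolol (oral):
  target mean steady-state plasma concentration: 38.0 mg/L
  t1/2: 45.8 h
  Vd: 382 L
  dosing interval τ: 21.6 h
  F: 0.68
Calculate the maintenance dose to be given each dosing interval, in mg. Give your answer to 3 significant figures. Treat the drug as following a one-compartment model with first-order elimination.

6980 mg

k = ln2 / t½ = 0.693147 / 45.8 = 0.01513 h⁻¹
CL = k × Vd = 0.01513 × 382 = 5.780 L/h
At steady state, F × (Dose/τ) = Css × CL.
Dose = Css × CL × τ / F = 38.0 × 5.780 × 21.6 / 0.68 = 6977 mg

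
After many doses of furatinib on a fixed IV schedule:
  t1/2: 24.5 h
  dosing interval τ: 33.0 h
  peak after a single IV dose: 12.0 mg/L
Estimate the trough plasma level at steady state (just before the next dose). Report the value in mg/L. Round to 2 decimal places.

k = ln2 / t½ = 0.693147 / 24.5 = 0.02829 h⁻¹
e^(−kτ) = e^(−0.02829 × 33.0) = 0.3931
Accumulation ratio R = 1 / (1 − e^(−kτ)) = 1 / (1 − 0.3931) = 1.648
Steady-state trough = C₀ × R × e^(−kτ) = 12.0 × 1.648 × 0.3931 = 7.774 mg/L

7.77 mg/L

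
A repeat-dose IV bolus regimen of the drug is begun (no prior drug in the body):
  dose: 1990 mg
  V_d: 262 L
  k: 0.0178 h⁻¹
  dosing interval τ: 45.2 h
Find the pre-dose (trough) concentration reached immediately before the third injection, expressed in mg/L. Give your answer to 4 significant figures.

C₀ per dose = Dose / Vd = 1990 / 262 = 7.595 mg/L
Fraction remaining after one interval: r = e^(−kτ) = e^(−0.01780 × 45.2) = 0.4473
Before dose 3, 2 doses have been given (aged 1τ, 2τ).
C_trough = C₀ × (r + r²) = 7.595 × (0.4473 + 0.2001) = 4.917 mg/L

4.917 mg/L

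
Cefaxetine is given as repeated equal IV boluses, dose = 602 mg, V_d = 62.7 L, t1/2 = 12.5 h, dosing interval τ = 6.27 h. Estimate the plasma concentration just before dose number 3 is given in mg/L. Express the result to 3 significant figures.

C₀ per dose = Dose / Vd = 602 / 62.7 = 9.601 mg/L
k = ln2 / t½ = 0.693147 / 12.5 = 0.05545 h⁻¹
Fraction remaining after one interval: r = e^(−kτ) = e^(−0.05545 × 6.27) = 0.7063
Before dose 3, 2 doses have been given (aged 1τ, 2τ).
C_trough = C₀ × (r + r²) = 9.601 × (0.7063 + 0.4989) = 11.57 mg/L

11.6 mg/L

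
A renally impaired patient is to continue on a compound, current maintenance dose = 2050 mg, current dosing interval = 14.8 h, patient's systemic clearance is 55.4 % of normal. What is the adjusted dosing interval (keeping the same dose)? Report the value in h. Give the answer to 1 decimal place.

26.7 h

To keep the same average steady-state level, dosing rate must scale with clearance.
CL ratio = 55.4 / 100 = 0.5540
New interval (same dose) = 14.8 / 0.5540 = 26.71 h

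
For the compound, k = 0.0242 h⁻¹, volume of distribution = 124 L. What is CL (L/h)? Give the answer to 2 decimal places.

3.00 L/h

CL = k × Vd = 0.0242 × 124 = 3.001 L/h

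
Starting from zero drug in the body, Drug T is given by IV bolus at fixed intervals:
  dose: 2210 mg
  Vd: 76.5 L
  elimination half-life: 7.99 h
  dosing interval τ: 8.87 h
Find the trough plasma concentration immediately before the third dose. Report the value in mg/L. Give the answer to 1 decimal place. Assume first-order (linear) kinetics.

C₀ per dose = Dose / Vd = 2210 / 76.5 = 28.89 mg/L
k = ln2 / t½ = 0.693147 / 7.99 = 0.08675 h⁻¹
Fraction remaining after one interval: r = e^(−kτ) = e^(−0.08675 × 8.87) = 0.4633
Before dose 3, 2 doses have been given (aged 1τ, 2τ).
C_trough = C₀ × (r + r²) = 28.89 × (0.4633 + 0.2146) = 19.58 mg/L

19.6 mg/L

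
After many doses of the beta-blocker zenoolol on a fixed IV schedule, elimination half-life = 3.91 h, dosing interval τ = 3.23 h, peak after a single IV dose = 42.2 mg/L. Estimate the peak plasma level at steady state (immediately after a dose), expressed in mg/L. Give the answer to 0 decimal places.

k = ln2 / t½ = 0.693147 / 3.91 = 0.1773 h⁻¹
e^(−kτ) = e^(−0.1773 × 3.23) = 0.5640
Accumulation ratio R = 1 / (1 − e^(−kτ)) = 1 / (1 − 0.5640) = 2.294
Steady-state peak = C₀ × R = 42.2 × 2.294 = 96.81 mg/L

97 mg/L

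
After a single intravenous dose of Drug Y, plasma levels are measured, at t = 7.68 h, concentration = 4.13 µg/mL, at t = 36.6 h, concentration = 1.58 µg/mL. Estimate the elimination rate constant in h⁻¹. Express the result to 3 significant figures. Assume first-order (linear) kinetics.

k = ln(C₁/C₂) / (t₂ − t₁) = ln(4.13/1.58) / (36.6 − 7.68)
  = 0.9609 / 28.92 = 0.03323 h⁻¹

0.0332 h⁻¹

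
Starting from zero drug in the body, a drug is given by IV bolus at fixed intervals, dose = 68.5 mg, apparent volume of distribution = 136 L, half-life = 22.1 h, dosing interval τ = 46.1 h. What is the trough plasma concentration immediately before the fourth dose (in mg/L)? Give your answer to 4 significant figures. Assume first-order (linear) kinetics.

C₀ per dose = Dose / Vd = 68.5 / 136 = 0.5037 mg/L
k = ln2 / t½ = 0.693147 / 22.1 = 0.03136 h⁻¹
Fraction remaining after one interval: r = e^(−kτ) = e^(−0.03136 × 46.1) = 0.2356
Before dose 4, 3 doses have been given (aged 1τ, 2τ, 3τ).
C_trough = C₀ × (r + r² + … + r^3) = C₀ × r(1−r^3)/(1−r)
        = 0.5037 × 0.2356 × (1 − 0.01308) / (1 − 0.2356) = 0.1532 mg/L

0.1532 mg/L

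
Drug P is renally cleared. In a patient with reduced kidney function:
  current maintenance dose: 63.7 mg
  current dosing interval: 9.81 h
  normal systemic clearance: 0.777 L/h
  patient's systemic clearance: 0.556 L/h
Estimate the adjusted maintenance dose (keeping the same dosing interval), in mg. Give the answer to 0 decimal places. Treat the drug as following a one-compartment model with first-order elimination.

To keep the same average steady-state level, dosing rate must scale with clearance.
CL ratio = 0.556 / 0.777 = 0.7156
New dose (same interval) = 63.7 × 0.7156 = 45.58 mg

46 mg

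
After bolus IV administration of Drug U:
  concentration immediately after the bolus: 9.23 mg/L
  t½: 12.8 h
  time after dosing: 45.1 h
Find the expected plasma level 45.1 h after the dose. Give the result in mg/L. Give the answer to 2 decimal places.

k = ln2 / t½ = 0.693147 / 12.8 = 0.05415 h⁻¹
C = C₀ · e^(−k·t) = 9.230 × e^(−0.05415 × 45.1)
  = 9.230 × 0.08697 = 0.8027 mg/L

0.80 mg/L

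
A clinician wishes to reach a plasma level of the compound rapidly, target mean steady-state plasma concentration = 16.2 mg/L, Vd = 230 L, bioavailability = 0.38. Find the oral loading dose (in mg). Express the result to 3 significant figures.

LD = Css × Vd / F = 16.2 × 230 / 0.38 = 9805 mg

9810 mg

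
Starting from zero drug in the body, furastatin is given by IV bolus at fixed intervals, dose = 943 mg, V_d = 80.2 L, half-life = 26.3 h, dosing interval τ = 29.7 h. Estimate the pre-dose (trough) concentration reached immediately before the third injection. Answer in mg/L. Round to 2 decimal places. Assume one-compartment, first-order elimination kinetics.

7.83 mg/L

C₀ per dose = Dose / Vd = 943 / 80.2 = 11.76 mg/L
k = ln2 / t½ = 0.693147 / 26.3 = 0.02636 h⁻¹
Fraction remaining after one interval: r = e^(−kτ) = e^(−0.02636 × 29.7) = 0.4571
Before dose 3, 2 doses have been given (aged 1τ, 2τ).
C_trough = C₀ × (r + r²) = 11.76 × (0.4571 + 0.2089) = 7.832 mg/L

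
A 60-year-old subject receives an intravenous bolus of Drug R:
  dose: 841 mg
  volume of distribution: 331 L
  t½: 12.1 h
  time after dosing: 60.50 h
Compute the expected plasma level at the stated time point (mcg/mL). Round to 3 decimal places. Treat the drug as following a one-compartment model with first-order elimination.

C₀ = Dose / Vd = 841.0 / 331 = 2.541 mg/L
k = ln2 / t½ = 0.693147 / 12.1 = 0.05728 h⁻¹
t / t½ = 60.50 / 12.1 = 5 half-lives
C = C₀ × (1/2)^5 = 2.541 × 0.03125 = 0.07941 mg/L
(0.07941 mg/L = 0.07941 mcg/mL)

0.079 mcg/mL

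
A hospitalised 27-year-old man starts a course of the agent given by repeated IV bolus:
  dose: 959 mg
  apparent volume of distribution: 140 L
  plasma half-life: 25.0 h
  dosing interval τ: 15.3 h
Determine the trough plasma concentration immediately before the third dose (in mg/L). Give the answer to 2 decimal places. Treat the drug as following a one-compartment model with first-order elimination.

7.41 mg/L

C₀ per dose = Dose / Vd = 959 / 140 = 6.850 mg/L
k = ln2 / t½ = 0.693147 / 25.0 = 0.02773 h⁻¹
Fraction remaining after one interval: r = e^(−kτ) = e^(−0.02773 × 15.3) = 0.6542
Before dose 3, 2 doses have been given (aged 1τ, 2τ).
C_trough = C₀ × (r + r²) = 6.850 × (0.6542 + 0.4280) = 7.413 mg/L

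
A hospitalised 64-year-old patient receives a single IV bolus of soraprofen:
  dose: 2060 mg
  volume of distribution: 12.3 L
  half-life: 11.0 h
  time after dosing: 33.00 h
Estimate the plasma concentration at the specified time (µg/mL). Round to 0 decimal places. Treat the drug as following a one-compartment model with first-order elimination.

21 µg/mL

C₀ = Dose / Vd = 2060 / 12.3 = 167.5 mg/L
k = ln2 / t½ = 0.693147 / 11.0 = 0.06301 h⁻¹
t / t½ = 33.00 / 11.0 = 3 half-lives
C = C₀ × (1/2)^3 = 167.5 × 0.1250 = 20.94 mg/L
(20.94 mg/L = 20.94 µg/mL)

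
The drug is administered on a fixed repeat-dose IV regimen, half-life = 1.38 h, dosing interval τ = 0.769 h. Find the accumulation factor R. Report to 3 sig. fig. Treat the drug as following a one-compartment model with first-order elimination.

k = ln2 / t½ = 0.693147 / 1.38 = 0.5023 h⁻¹
e^(−kτ) = e^(−0.5023 × 0.769) = 0.6796
Accumulation ratio R = 1 / (1 − e^(−kτ)) = 1 / (1 − 0.6796) = 3.121

3.12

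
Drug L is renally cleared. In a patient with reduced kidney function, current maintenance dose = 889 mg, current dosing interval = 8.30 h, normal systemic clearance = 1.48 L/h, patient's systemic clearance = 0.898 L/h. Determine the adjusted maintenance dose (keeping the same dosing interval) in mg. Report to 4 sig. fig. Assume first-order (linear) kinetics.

To keep the same average steady-state level, dosing rate must scale with clearance.
CL ratio = 0.898 / 1.48 = 0.6068
New dose (same interval) = 889 × 0.6068 = 539.4 mg

539.4 mg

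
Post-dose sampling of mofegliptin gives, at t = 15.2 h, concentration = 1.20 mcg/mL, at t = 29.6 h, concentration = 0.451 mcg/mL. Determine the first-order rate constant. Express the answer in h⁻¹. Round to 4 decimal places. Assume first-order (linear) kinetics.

0.0680 h⁻¹

k = ln(C₁/C₂) / (t₂ − t₁) = ln(1.20/0.451) / (29.6 − 15.2)
  = 0.9786 / 14.40 = 0.06796 h⁻¹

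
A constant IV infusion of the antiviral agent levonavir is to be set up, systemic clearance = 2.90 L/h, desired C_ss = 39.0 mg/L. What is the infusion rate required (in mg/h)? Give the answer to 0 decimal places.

At steady state, infusion rate R₀ = Css × CL = 39.0 × 2.900 = 113.1 mg/h

113 mg/h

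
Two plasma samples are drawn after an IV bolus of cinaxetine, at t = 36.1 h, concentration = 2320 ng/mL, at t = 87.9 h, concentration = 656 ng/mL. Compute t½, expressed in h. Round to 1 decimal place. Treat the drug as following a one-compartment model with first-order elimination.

k = ln(C₁/C₂) / (t₂ − t₁) = ln(2320/656) / (87.9 − 36.1)
  = 1.263 / 51.80 = 0.02438 h⁻¹
t½ = ln2 / k = 0.693147 / 0.02438 = 28.43 h

28.4 h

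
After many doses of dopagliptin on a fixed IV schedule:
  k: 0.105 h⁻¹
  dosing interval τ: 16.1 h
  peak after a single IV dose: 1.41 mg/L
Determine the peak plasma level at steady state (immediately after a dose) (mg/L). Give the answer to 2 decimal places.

e^(−kτ) = e^(−0.1050 × 16.1) = 0.1844
Accumulation ratio R = 1 / (1 − e^(−kτ)) = 1 / (1 − 0.1844) = 1.226
Steady-state peak = C₀ × R = 1.41 × 1.226 = 1.729 mg/L

1.73 mg/L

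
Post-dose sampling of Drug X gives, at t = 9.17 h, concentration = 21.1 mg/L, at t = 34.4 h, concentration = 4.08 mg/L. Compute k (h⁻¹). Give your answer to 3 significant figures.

0.0651 h⁻¹

k = ln(C₁/C₂) / (t₂ − t₁) = ln(21.1/4.08) / (34.4 − 9.17)
  = 1.643 / 25.23 = 0.06512 h⁻¹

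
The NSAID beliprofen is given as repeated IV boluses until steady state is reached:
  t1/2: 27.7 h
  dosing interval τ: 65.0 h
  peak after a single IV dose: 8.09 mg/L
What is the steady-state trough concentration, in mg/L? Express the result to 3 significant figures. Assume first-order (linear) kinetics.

1.98 mg/L

k = ln2 / t½ = 0.693147 / 27.7 = 0.02502 h⁻¹
e^(−kτ) = e^(−0.02502 × 65.0) = 0.1967
Accumulation ratio R = 1 / (1 − e^(−kτ)) = 1 / (1 − 0.1967) = 1.245
Steady-state trough = C₀ × R × e^(−kτ) = 8.09 × 1.245 × 0.1967 = 1.981 mg/L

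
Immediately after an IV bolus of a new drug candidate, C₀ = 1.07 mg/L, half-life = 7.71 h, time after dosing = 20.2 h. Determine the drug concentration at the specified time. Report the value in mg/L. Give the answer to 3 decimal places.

0.174 mg/L

k = ln2 / t½ = 0.693147 / 7.71 = 0.08990 h⁻¹
C = C₀ · e^(−k·t) = 1.070 × e^(−0.08990 × 20.2)
  = 1.070 × 0.1627 = 0.1741 mg/L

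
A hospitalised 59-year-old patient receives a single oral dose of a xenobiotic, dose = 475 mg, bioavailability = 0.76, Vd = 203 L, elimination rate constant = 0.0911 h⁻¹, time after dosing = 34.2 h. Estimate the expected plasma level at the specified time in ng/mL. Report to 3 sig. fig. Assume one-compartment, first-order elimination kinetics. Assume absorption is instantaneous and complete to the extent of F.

Amount reaching circulation = F × Dose = 0.76 × 475.0 = 361.0 mg
C₀ = F·Dose / Vd = 361.0 / 203 = 1.778 mg/L
C = C₀ · e^(−k·t) = 1.778 × e^(−0.09110 × 34.2)
  = 1.778 × 0.04435 = 0.07885 mg/L
Convert: 0.07885 mg/L × 1000 = 78.85 ng/mL

78.9 ng/mL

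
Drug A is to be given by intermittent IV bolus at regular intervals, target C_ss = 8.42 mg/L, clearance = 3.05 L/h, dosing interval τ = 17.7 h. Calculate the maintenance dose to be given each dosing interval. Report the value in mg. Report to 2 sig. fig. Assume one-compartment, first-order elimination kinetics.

At steady state, Dose/τ = Css × CL.
Dose = Css × CL × τ = 8.42 × 3.050 × 17.7 = 454.6 mg

450 mg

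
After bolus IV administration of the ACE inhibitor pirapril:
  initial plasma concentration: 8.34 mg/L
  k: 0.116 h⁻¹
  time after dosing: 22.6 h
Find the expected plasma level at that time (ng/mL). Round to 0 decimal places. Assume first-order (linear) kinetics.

606 ng/mL

C = C₀ · e^(−k·t) = 8.340 × e^(−0.1160 × 22.6)
  = 8.340 × 0.07269 = 0.6062 mg/L
Convert: 0.6062 mg/L × 1000 = 606.2 ng/mL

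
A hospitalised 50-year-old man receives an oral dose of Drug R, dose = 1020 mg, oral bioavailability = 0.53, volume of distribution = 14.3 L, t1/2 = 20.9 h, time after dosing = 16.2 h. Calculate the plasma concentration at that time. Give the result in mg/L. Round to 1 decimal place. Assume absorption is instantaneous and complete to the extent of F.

22.1 mg/L

Amount reaching circulation = F × Dose = 0.53 × 1020 = 540.6 mg
C₀ = F·Dose / Vd = 540.6 / 14.3 = 37.80 mg/L
k = ln2 / t½ = 0.693147 / 20.9 = 0.03316 h⁻¹
C = C₀ · e^(−k·t) = 37.80 × e^(−0.03316 × 16.2)
  = 37.80 × 0.5844 = 22.09 mg/L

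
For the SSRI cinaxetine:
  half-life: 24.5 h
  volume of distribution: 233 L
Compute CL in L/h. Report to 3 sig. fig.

6.59 L/h

k = ln2 / t½ = 0.693147 / 24.5 = 0.02829 h⁻¹
CL = k × Vd = 0.02829 × 233 = 6.592 L/h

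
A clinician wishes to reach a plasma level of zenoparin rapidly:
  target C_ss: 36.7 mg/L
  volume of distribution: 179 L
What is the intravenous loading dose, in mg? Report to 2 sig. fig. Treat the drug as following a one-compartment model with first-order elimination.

LD = Css × Vd = 36.7 × 179 = 6569 mg

6600 mg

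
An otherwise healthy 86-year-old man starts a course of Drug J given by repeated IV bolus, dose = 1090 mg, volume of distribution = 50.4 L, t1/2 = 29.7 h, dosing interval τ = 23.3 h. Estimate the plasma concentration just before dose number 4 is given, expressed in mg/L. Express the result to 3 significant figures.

C₀ per dose = Dose / Vd = 1090 / 50.4 = 21.63 mg/L
k = ln2 / t½ = 0.693147 / 29.7 = 0.02334 h⁻¹
Fraction remaining after one interval: r = e^(−kτ) = e^(−0.02334 × 23.3) = 0.5805
Before dose 4, 3 doses have been given (aged 1τ, 2τ, 3τ).
C_trough = C₀ × (r + r² + … + r^3) = C₀ × r(1−r^3)/(1−r)
        = 21.63 × 0.5805 × (1 − 0.1956) / (1 − 0.5805) = 24.08 mg/L

24.1 mg/L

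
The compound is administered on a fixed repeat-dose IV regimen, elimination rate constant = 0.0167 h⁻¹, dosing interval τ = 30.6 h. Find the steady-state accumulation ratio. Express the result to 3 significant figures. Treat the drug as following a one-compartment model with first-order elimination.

e^(−kτ) = e^(−0.01670 × 30.6) = 0.5999
Accumulation ratio R = 1 / (1 − e^(−kτ)) = 1 / (1 − 0.5999) = 2.499

2.50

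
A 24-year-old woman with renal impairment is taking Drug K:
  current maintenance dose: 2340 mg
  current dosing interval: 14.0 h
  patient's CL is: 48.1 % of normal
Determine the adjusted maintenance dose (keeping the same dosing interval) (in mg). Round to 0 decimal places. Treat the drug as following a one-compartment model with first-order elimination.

To keep the same average steady-state level, dosing rate must scale with clearance.
CL ratio = 48.1 / 100 = 0.4810
New dose (same interval) = 2340 × 0.4810 = 1126 mg

1126 mg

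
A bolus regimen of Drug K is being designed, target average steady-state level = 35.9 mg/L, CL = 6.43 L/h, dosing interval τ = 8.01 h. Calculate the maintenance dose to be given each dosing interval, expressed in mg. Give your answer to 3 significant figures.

At steady state, Dose/τ = Css × CL.
Dose = Css × CL × τ = 35.9 × 6.430 × 8.01 = 1849 mg

1850 mg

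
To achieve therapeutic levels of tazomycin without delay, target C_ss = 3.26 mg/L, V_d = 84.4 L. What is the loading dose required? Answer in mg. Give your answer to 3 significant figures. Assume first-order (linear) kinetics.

LD = Css × Vd = 3.26 × 84.4 = 275.1 mg

275 mg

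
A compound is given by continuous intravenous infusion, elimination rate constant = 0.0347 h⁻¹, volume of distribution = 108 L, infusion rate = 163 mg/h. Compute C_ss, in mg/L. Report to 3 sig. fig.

CL = k × Vd = 0.03470 × 108 = 3.748 L/h
At steady state Css = R₀ / CL = 163 / 3.748 = 43.49 mg/L

43.5 mg/L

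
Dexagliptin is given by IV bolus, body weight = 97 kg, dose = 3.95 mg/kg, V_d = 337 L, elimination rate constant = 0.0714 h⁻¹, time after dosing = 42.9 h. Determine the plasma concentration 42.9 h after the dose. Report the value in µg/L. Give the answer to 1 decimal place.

53.1 µg/L

Total dose = 3.95 × 97 = 383.2 mg
C₀ = Dose / Vd = 383.2 / 337 = 1.137 mg/L
C = C₀ · e^(−k·t) = 1.137 × e^(−0.07140 × 42.9)
  = 1.137 × 0.04674 = 0.05314 mg/L
Convert: 0.05314 mg/L × 1000 = 53.14 µg/L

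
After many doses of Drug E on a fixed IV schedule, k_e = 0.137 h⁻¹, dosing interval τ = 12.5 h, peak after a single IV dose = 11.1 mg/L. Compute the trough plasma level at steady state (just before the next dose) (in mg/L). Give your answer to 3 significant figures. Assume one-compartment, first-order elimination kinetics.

e^(−kτ) = e^(−0.1370 × 12.5) = 0.1804
Accumulation ratio R = 1 / (1 − e^(−kτ)) = 1 / (1 − 0.1804) = 1.220
Steady-state trough = C₀ × R × e^(−kτ) = 11.1 × 1.220 × 0.1804 = 2.443 mg/L

2.44 mg/L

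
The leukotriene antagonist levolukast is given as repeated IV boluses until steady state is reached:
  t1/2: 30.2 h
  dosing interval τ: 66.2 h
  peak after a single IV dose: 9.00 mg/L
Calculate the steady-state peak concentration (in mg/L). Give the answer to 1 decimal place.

k = ln2 / t½ = 0.693147 / 30.2 = 0.02295 h⁻¹
e^(−kτ) = e^(−0.02295 × 66.2) = 0.2189
Accumulation ratio R = 1 / (1 − e^(−kτ)) = 1 / (1 − 0.2189) = 1.280
Steady-state peak = C₀ × R = 9.00 × 1.280 = 11.52 mg/L

11.5 mg/L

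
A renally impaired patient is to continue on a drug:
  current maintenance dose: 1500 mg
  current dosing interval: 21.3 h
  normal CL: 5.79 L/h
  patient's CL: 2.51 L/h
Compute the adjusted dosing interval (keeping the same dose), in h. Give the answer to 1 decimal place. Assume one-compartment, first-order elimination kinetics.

49.1 h

To keep the same average steady-state level, dosing rate must scale with clearance.
CL ratio = 2.51 / 5.79 = 0.4335
New interval (same dose) = 21.3 / 0.4335 = 49.13 h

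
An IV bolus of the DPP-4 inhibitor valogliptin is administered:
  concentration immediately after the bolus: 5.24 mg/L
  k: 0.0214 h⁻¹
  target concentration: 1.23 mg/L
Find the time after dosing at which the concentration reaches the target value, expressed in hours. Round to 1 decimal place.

67.7 h

t = ln(C₀ / C) / k = ln(5.240 / 1.23) / 0.02140
  = ln(4.260) / 0.02140 = 1.449 / 0.02140 = 67.71 h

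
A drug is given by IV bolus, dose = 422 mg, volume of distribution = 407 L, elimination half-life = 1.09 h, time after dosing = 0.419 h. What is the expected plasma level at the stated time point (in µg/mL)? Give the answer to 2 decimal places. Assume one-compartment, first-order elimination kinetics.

0.79 µg/mL

C₀ = Dose / Vd = 422.0 / 407 = 1.037 mg/L
k = ln2 / t½ = 0.693147 / 1.09 = 0.6359 h⁻¹
C = C₀ · e^(−k·t) = 1.037 × e^(−0.6359 × 0.419)
  = 1.037 × 0.7661 = 0.7944 mg/L
(0.7944 mg/L = 0.7944 µg/mL)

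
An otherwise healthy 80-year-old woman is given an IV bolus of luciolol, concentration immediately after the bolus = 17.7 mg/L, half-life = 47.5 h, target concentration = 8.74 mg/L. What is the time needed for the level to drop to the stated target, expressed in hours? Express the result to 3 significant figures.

k = ln2 / t½ = 0.693147 / 47.5 = 0.01459 h⁻¹
t = ln(C₀ / C) / k = ln(17.70 / 8.74) / 0.01459
  = ln(2.025) / 0.01459 = 0.7056 / 0.01459 = 48.36 h

48.4 h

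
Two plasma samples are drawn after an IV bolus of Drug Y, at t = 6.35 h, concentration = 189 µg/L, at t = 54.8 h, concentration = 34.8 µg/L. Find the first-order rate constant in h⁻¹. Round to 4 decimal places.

0.0349 h⁻¹

k = ln(C₁/C₂) / (t₂ − t₁) = ln(189/34.8) / (54.8 − 6.35)
  = 1.692 / 48.45 = 0.03492 h⁻¹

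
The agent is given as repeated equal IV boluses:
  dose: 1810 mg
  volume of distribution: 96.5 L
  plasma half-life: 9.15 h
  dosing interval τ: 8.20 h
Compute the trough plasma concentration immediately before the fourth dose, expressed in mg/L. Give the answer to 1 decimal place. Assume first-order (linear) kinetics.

18.4 mg/L

C₀ per dose = Dose / Vd = 1810 / 96.5 = 18.76 mg/L
k = ln2 / t½ = 0.693147 / 9.15 = 0.07575 h⁻¹
Fraction remaining after one interval: r = e^(−kτ) = e^(−0.07575 × 8.20) = 0.5373
Before dose 4, 3 doses have been given (aged 1τ, 2τ, 3τ).
C_trough = C₀ × (r + r² + … + r^3) = C₀ × r(1−r^3)/(1−r)
        = 18.76 × 0.5373 × (1 − 0.1551) / (1 − 0.5373) = 18.41 mg/L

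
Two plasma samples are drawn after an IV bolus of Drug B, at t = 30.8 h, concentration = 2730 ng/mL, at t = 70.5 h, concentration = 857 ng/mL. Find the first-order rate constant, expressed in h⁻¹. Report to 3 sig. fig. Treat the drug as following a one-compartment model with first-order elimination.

k = ln(C₁/C₂) / (t₂ − t₁) = ln(2730/857) / (70.5 − 30.8)
  = 1.159 / 39.70 = 0.02919 h⁻¹

0.0292 h⁻¹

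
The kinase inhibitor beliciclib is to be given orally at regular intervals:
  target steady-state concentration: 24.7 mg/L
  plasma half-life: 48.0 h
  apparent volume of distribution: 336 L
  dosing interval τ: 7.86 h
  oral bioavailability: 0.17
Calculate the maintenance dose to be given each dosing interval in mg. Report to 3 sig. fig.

k = ln2 / t½ = 0.693147 / 48.0 = 0.01444 h⁻¹
CL = k × Vd = 0.01444 × 336 = 4.852 L/h
At steady state, F × (Dose/τ) = Css × CL.
Dose = Css × CL × τ / F = 24.7 × 4.852 × 7.86 / 0.17 = 5541 mg

5540 mg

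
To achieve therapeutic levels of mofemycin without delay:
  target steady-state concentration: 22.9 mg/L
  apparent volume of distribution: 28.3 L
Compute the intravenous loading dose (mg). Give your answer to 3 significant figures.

648 mg

LD = Css × Vd = 22.9 × 28.3 = 648.1 mg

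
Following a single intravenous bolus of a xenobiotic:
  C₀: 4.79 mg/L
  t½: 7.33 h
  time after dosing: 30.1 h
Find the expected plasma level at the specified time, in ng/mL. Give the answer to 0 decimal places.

278 ng/mL

k = ln2 / t½ = 0.693147 / 7.33 = 0.09456 h⁻¹
C = C₀ · e^(−k·t) = 4.790 × e^(−0.09456 × 30.1)
  = 4.790 × 0.05806 = 0.2781 mg/L
Convert: 0.2781 mg/L × 1000 = 278.1 ng/mL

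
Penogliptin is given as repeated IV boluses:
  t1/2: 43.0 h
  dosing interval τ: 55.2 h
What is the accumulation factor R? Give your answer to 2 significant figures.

1.7

k = ln2 / t½ = 0.693147 / 43.0 = 0.01612 h⁻¹
e^(−kτ) = e^(−0.01612 × 55.2) = 0.4107
Accumulation ratio R = 1 / (1 − e^(−kτ)) = 1 / (1 − 0.4107) = 1.697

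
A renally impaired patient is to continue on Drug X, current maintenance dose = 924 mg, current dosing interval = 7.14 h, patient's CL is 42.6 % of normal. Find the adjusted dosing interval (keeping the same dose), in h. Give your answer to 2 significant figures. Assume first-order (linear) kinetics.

To keep the same average steady-state level, dosing rate must scale with clearance.
CL ratio = 42.6 / 100 = 0.4260
New interval (same dose) = 7.14 / 0.4260 = 16.76 h

17 h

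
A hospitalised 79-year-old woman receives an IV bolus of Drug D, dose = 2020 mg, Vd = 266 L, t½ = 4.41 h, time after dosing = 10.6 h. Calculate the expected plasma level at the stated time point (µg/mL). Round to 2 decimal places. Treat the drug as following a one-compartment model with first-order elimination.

C₀ = Dose / Vd = 2020 / 266 = 7.594 mg/L
k = ln2 / t½ = 0.693147 / 4.41 = 0.1572 h⁻¹
C = C₀ · e^(−k·t) = 7.594 × e^(−0.1572 × 10.6)
  = 7.594 × 0.1889 = 1.435 mg/L
(1.435 mg/L = 1.435 µg/mL)

1.44 µg/mL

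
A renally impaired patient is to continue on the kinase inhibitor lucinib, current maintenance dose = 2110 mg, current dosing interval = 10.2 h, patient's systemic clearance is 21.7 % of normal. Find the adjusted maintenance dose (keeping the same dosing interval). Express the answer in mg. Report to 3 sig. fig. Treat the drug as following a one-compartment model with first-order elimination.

To keep the same average steady-state level, dosing rate must scale with clearance.
CL ratio = 21.7 / 100 = 0.2170
New dose (same interval) = 2110 × 0.2170 = 457.9 mg

458 mg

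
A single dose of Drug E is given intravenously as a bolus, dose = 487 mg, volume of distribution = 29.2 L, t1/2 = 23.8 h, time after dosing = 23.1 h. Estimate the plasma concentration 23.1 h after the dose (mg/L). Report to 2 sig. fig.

8.5 mg/L

C₀ = Dose / Vd = 487.0 / 29.2 = 16.68 mg/L
k = ln2 / t½ = 0.693147 / 23.8 = 0.02912 h⁻¹
C = C₀ · e^(−k·t) = 16.68 × e^(−0.02912 × 23.1)
  = 16.68 × 0.5103 = 8.512 mg/L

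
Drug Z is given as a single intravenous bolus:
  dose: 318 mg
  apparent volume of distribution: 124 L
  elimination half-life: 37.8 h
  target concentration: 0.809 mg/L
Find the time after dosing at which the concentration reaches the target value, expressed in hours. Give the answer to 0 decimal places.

63 h

C₀ = Dose / Vd = 318.0 / 124 = 2.565 mg/L
k = ln2 / t½ = 0.693147 / 37.8 = 0.01834 h⁻¹
t = ln(C₀ / C) / k = ln(2.565 / 0.809) / 0.01834
  = ln(3.171) / 0.01834 = 1.154 / 0.01834 = 62.92 h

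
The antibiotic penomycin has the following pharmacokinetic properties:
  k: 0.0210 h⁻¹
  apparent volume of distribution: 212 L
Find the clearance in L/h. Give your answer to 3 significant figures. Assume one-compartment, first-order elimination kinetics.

CL = k × Vd = 0.0210 × 212 = 4.452 L/h

4.45 L/h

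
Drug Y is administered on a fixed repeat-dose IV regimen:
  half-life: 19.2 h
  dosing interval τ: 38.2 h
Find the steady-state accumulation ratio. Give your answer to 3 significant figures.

1.34

k = ln2 / t½ = 0.693147 / 19.2 = 0.03610 h⁻¹
e^(−kτ) = e^(−0.03610 × 38.2) = 0.2518
Accumulation ratio R = 1 / (1 − e^(−kτ)) = 1 / (1 − 0.2518) = 1.337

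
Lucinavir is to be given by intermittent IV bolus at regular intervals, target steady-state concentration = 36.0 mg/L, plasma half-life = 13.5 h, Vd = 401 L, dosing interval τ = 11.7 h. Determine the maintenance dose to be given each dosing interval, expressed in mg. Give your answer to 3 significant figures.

8670 mg

k = ln2 / t½ = 0.693147 / 13.5 = 0.05134 h⁻¹
CL = k × Vd = 0.05134 × 401 = 20.59 L/h
At steady state, Dose/τ = Css × CL.
Dose = Css × CL × τ = 36.0 × 20.59 × 11.7 = 8673 mg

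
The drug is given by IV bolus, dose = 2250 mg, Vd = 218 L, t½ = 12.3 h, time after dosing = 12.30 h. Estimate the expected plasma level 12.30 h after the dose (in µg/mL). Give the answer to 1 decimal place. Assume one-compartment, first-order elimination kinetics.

C₀ = Dose / Vd = 2250 / 218 = 10.32 mg/L
k = ln2 / t½ = 0.693147 / 12.3 = 0.05635 h⁻¹
t / t½ = 12.30 / 12.3 = 1 half-lives
C = C₀ × (1/2)^1 = 10.32 × 0.5000 = 5.160 mg/L
(5.160 mg/L = 5.160 µg/mL)

5.2 µg/mL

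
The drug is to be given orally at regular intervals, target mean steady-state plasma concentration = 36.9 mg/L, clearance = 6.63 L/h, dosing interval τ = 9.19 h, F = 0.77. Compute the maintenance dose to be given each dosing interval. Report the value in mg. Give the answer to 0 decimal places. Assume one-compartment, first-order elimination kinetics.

2920 mg

At steady state, F × (Dose/τ) = Css × CL.
Dose = Css × CL × τ / F = 36.9 × 6.630 × 9.19 / 0.77 = 2920 mg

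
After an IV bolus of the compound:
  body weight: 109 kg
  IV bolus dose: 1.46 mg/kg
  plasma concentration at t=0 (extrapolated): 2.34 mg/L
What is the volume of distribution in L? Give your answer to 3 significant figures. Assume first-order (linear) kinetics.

Dose = 1.46 × 109 = 159.1 mg
Vd = Dose / C₀ = 159.1 / 2.34 = 67.99 L

68.0 L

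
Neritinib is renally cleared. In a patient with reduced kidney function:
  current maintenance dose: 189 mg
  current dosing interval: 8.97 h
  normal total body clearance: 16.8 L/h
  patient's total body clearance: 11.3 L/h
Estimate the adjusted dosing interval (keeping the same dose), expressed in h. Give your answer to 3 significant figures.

13.3 h

To keep the same average steady-state level, dosing rate must scale with clearance.
CL ratio = 11.3 / 16.8 = 0.6726
New interval (same dose) = 8.97 / 0.6726 = 13.34 h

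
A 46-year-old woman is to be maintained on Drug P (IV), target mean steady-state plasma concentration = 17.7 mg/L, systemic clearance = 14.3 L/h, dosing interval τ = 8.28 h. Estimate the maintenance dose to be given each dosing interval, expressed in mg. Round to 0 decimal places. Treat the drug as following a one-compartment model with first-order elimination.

2096 mg

At steady state, Dose/τ = Css × CL.
Dose = Css × CL × τ = 17.7 × 14.30 × 8.28 = 2096 mg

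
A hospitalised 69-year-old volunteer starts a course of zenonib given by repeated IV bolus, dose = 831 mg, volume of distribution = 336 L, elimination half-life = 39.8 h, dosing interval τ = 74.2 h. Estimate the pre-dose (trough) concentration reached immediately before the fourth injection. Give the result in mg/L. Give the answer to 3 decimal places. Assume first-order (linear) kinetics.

C₀ per dose = Dose / Vd = 831 / 336 = 2.473 mg/L
k = ln2 / t½ = 0.693147 / 39.8 = 0.01742 h⁻¹
Fraction remaining after one interval: r = e^(−kτ) = e^(−0.01742 × 74.2) = 0.2746
Before dose 4, 3 doses have been given (aged 1τ, 2τ, 3τ).
C_trough = C₀ × (r + r² + … + r^3) = C₀ × r(1−r^3)/(1−r)
        = 2.473 × 0.2746 × (1 − 0.02071) / (1 − 0.2746) = 0.9168 mg/L

0.917 mg/L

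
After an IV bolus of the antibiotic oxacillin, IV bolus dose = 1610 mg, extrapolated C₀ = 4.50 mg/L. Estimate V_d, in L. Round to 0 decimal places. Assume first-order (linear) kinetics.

358 L

Vd = Dose / C₀ = 1610 / 4.50 = 357.8 L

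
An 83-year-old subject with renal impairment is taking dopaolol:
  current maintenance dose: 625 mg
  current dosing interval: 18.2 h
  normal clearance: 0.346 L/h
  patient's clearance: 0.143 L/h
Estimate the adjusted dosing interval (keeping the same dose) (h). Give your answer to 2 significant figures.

44 h

To keep the same average steady-state level, dosing rate must scale with clearance.
CL ratio = 0.143 / 0.346 = 0.4133
New interval (same dose) = 18.2 / 0.4133 = 44.04 h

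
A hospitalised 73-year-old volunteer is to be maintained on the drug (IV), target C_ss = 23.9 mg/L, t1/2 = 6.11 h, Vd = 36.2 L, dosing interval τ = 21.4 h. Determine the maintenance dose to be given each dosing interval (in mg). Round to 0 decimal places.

k = ln2 / t½ = 0.693147 / 6.11 = 0.1134 h⁻¹
CL = k × Vd = 0.1134 × 36.2 = 4.105 L/h
At steady state, Dose/τ = Css × CL.
Dose = Css × CL × τ = 23.9 × 4.105 × 21.4 = 2100 mg

2100 mg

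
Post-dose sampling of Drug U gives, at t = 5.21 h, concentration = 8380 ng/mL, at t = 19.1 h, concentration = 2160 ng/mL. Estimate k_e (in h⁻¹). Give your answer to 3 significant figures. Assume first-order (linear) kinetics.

0.0976 h⁻¹

k = ln(C₁/C₂) / (t₂ − t₁) = ln(8380/2160) / (19.1 − 5.21)
  = 1.356 / 13.89 = 0.09762 h⁻¹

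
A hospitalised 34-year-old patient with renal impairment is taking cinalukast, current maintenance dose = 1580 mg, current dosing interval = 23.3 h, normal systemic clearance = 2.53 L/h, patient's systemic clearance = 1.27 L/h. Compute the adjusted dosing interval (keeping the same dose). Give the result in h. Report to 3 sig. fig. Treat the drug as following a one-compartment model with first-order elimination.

To keep the same average steady-state level, dosing rate must scale with clearance.
CL ratio = 1.27 / 2.53 = 0.5020
New interval (same dose) = 23.3 / 0.5020 = 46.41 h

46.4 h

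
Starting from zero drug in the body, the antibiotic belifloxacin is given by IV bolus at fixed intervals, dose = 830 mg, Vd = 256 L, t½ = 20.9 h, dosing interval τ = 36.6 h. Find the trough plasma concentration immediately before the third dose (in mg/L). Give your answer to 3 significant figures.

1.25 mg/L

C₀ per dose = Dose / Vd = 830 / 256 = 3.242 mg/L
k = ln2 / t½ = 0.693147 / 20.9 = 0.03316 h⁻¹
Fraction remaining after one interval: r = e^(−kτ) = e^(−0.03316 × 36.6) = 0.2971
Before dose 3, 2 doses have been given (aged 1τ, 2τ).
C_trough = C₀ × (r + r²) = 3.242 × (0.2971 + 0.08827) = 1.249 mg/L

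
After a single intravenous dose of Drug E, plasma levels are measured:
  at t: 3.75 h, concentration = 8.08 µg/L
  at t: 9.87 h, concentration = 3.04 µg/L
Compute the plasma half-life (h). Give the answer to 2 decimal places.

k = ln(C₁/C₂) / (t₂ − t₁) = ln(8.08/3.04) / (9.87 − 3.75)
  = 0.9775 / 6.120 = 0.1597 h⁻¹
t½ = ln2 / k = 0.693147 / 0.1597 = 4.340 h

4.34 h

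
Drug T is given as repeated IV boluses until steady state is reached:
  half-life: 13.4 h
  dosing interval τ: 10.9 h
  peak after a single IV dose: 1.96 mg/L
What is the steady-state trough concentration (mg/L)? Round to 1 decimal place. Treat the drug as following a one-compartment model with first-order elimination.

k = ln2 / t½ = 0.693147 / 13.4 = 0.05173 h⁻¹
e^(−kτ) = e^(−0.05173 × 10.9) = 0.5690
Accumulation ratio R = 1 / (1 − e^(−kτ)) = 1 / (1 − 0.5690) = 2.320
Steady-state trough = C₀ × R × e^(−kτ) = 1.96 × 2.320 × 0.5690 = 2.587 mg/L

2.6 mg/L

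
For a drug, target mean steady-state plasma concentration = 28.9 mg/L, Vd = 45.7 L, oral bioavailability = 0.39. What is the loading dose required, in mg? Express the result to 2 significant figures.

LD = Css × Vd / F = 28.9 × 45.7 / 0.39 = 3386 mg

3400 mg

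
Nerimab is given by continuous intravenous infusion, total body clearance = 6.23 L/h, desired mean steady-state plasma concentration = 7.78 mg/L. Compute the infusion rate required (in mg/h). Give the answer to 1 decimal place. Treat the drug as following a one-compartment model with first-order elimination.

48.5 mg/h

At steady state, infusion rate R₀ = Css × CL = 7.78 × 6.230 = 48.47 mg/h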